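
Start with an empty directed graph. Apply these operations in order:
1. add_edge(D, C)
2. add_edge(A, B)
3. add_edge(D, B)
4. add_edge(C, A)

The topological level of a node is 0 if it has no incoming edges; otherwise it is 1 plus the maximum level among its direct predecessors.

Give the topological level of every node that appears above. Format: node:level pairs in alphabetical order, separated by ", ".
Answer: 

Answer: A:2, B:3, C:1, D:0

Derivation:
Op 1: add_edge(D, C). Edges now: 1
Op 2: add_edge(A, B). Edges now: 2
Op 3: add_edge(D, B). Edges now: 3
Op 4: add_edge(C, A). Edges now: 4
Compute levels (Kahn BFS):
  sources (in-degree 0): D
  process D: level=0
    D->B: in-degree(B)=1, level(B)>=1
    D->C: in-degree(C)=0, level(C)=1, enqueue
  process C: level=1
    C->A: in-degree(A)=0, level(A)=2, enqueue
  process A: level=2
    A->B: in-degree(B)=0, level(B)=3, enqueue
  process B: level=3
All levels: A:2, B:3, C:1, D:0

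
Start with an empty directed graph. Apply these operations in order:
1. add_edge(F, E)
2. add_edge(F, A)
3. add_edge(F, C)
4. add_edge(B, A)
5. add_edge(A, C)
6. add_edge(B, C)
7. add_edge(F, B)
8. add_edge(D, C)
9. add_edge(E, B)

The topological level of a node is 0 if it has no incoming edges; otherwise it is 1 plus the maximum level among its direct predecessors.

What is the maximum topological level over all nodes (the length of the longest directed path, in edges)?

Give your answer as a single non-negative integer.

Answer: 4

Derivation:
Op 1: add_edge(F, E). Edges now: 1
Op 2: add_edge(F, A). Edges now: 2
Op 3: add_edge(F, C). Edges now: 3
Op 4: add_edge(B, A). Edges now: 4
Op 5: add_edge(A, C). Edges now: 5
Op 6: add_edge(B, C). Edges now: 6
Op 7: add_edge(F, B). Edges now: 7
Op 8: add_edge(D, C). Edges now: 8
Op 9: add_edge(E, B). Edges now: 9
Compute levels (Kahn BFS):
  sources (in-degree 0): D, F
  process D: level=0
    D->C: in-degree(C)=3, level(C)>=1
  process F: level=0
    F->A: in-degree(A)=1, level(A)>=1
    F->B: in-degree(B)=1, level(B)>=1
    F->C: in-degree(C)=2, level(C)>=1
    F->E: in-degree(E)=0, level(E)=1, enqueue
  process E: level=1
    E->B: in-degree(B)=0, level(B)=2, enqueue
  process B: level=2
    B->A: in-degree(A)=0, level(A)=3, enqueue
    B->C: in-degree(C)=1, level(C)>=3
  process A: level=3
    A->C: in-degree(C)=0, level(C)=4, enqueue
  process C: level=4
All levels: A:3, B:2, C:4, D:0, E:1, F:0
max level = 4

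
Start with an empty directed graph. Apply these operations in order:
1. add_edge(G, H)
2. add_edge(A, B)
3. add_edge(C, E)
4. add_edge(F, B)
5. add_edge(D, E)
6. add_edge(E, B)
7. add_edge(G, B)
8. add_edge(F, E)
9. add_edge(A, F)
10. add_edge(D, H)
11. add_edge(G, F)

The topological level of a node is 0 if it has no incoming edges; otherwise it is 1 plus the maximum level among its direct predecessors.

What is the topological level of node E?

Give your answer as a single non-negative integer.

Answer: 2

Derivation:
Op 1: add_edge(G, H). Edges now: 1
Op 2: add_edge(A, B). Edges now: 2
Op 3: add_edge(C, E). Edges now: 3
Op 4: add_edge(F, B). Edges now: 4
Op 5: add_edge(D, E). Edges now: 5
Op 6: add_edge(E, B). Edges now: 6
Op 7: add_edge(G, B). Edges now: 7
Op 8: add_edge(F, E). Edges now: 8
Op 9: add_edge(A, F). Edges now: 9
Op 10: add_edge(D, H). Edges now: 10
Op 11: add_edge(G, F). Edges now: 11
Compute levels (Kahn BFS):
  sources (in-degree 0): A, C, D, G
  process A: level=0
    A->B: in-degree(B)=3, level(B)>=1
    A->F: in-degree(F)=1, level(F)>=1
  process C: level=0
    C->E: in-degree(E)=2, level(E)>=1
  process D: level=0
    D->E: in-degree(E)=1, level(E)>=1
    D->H: in-degree(H)=1, level(H)>=1
  process G: level=0
    G->B: in-degree(B)=2, level(B)>=1
    G->F: in-degree(F)=0, level(F)=1, enqueue
    G->H: in-degree(H)=0, level(H)=1, enqueue
  process F: level=1
    F->B: in-degree(B)=1, level(B)>=2
    F->E: in-degree(E)=0, level(E)=2, enqueue
  process H: level=1
  process E: level=2
    E->B: in-degree(B)=0, level(B)=3, enqueue
  process B: level=3
All levels: A:0, B:3, C:0, D:0, E:2, F:1, G:0, H:1
level(E) = 2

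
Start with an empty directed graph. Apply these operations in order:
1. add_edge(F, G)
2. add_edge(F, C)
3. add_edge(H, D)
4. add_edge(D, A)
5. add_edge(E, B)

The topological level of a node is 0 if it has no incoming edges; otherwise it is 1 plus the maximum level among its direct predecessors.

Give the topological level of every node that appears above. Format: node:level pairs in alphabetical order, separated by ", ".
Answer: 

Op 1: add_edge(F, G). Edges now: 1
Op 2: add_edge(F, C). Edges now: 2
Op 3: add_edge(H, D). Edges now: 3
Op 4: add_edge(D, A). Edges now: 4
Op 5: add_edge(E, B). Edges now: 5
Compute levels (Kahn BFS):
  sources (in-degree 0): E, F, H
  process E: level=0
    E->B: in-degree(B)=0, level(B)=1, enqueue
  process F: level=0
    F->C: in-degree(C)=0, level(C)=1, enqueue
    F->G: in-degree(G)=0, level(G)=1, enqueue
  process H: level=0
    H->D: in-degree(D)=0, level(D)=1, enqueue
  process B: level=1
  process C: level=1
  process G: level=1
  process D: level=1
    D->A: in-degree(A)=0, level(A)=2, enqueue
  process A: level=2
All levels: A:2, B:1, C:1, D:1, E:0, F:0, G:1, H:0

Answer: A:2, B:1, C:1, D:1, E:0, F:0, G:1, H:0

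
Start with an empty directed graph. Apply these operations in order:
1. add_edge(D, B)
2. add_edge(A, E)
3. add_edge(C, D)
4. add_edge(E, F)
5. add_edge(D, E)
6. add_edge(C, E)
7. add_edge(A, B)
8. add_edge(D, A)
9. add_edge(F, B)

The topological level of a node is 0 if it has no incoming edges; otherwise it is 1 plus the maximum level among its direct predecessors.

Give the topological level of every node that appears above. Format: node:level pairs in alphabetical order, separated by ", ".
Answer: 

Op 1: add_edge(D, B). Edges now: 1
Op 2: add_edge(A, E). Edges now: 2
Op 3: add_edge(C, D). Edges now: 3
Op 4: add_edge(E, F). Edges now: 4
Op 5: add_edge(D, E). Edges now: 5
Op 6: add_edge(C, E). Edges now: 6
Op 7: add_edge(A, B). Edges now: 7
Op 8: add_edge(D, A). Edges now: 8
Op 9: add_edge(F, B). Edges now: 9
Compute levels (Kahn BFS):
  sources (in-degree 0): C
  process C: level=0
    C->D: in-degree(D)=0, level(D)=1, enqueue
    C->E: in-degree(E)=2, level(E)>=1
  process D: level=1
    D->A: in-degree(A)=0, level(A)=2, enqueue
    D->B: in-degree(B)=2, level(B)>=2
    D->E: in-degree(E)=1, level(E)>=2
  process A: level=2
    A->B: in-degree(B)=1, level(B)>=3
    A->E: in-degree(E)=0, level(E)=3, enqueue
  process E: level=3
    E->F: in-degree(F)=0, level(F)=4, enqueue
  process F: level=4
    F->B: in-degree(B)=0, level(B)=5, enqueue
  process B: level=5
All levels: A:2, B:5, C:0, D:1, E:3, F:4

Answer: A:2, B:5, C:0, D:1, E:3, F:4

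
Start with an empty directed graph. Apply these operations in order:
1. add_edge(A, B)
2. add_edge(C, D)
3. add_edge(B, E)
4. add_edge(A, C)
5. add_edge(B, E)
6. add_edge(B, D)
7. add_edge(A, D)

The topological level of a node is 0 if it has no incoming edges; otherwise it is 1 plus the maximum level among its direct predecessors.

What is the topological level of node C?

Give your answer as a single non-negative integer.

Answer: 1

Derivation:
Op 1: add_edge(A, B). Edges now: 1
Op 2: add_edge(C, D). Edges now: 2
Op 3: add_edge(B, E). Edges now: 3
Op 4: add_edge(A, C). Edges now: 4
Op 5: add_edge(B, E) (duplicate, no change). Edges now: 4
Op 6: add_edge(B, D). Edges now: 5
Op 7: add_edge(A, D). Edges now: 6
Compute levels (Kahn BFS):
  sources (in-degree 0): A
  process A: level=0
    A->B: in-degree(B)=0, level(B)=1, enqueue
    A->C: in-degree(C)=0, level(C)=1, enqueue
    A->D: in-degree(D)=2, level(D)>=1
  process B: level=1
    B->D: in-degree(D)=1, level(D)>=2
    B->E: in-degree(E)=0, level(E)=2, enqueue
  process C: level=1
    C->D: in-degree(D)=0, level(D)=2, enqueue
  process E: level=2
  process D: level=2
All levels: A:0, B:1, C:1, D:2, E:2
level(C) = 1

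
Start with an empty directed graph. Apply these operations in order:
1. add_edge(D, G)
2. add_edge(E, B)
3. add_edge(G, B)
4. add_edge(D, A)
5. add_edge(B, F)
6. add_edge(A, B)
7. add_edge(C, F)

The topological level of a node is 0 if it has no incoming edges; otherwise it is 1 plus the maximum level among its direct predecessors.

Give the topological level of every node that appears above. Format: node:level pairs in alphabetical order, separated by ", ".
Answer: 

Answer: A:1, B:2, C:0, D:0, E:0, F:3, G:1

Derivation:
Op 1: add_edge(D, G). Edges now: 1
Op 2: add_edge(E, B). Edges now: 2
Op 3: add_edge(G, B). Edges now: 3
Op 4: add_edge(D, A). Edges now: 4
Op 5: add_edge(B, F). Edges now: 5
Op 6: add_edge(A, B). Edges now: 6
Op 7: add_edge(C, F). Edges now: 7
Compute levels (Kahn BFS):
  sources (in-degree 0): C, D, E
  process C: level=0
    C->F: in-degree(F)=1, level(F)>=1
  process D: level=0
    D->A: in-degree(A)=0, level(A)=1, enqueue
    D->G: in-degree(G)=0, level(G)=1, enqueue
  process E: level=0
    E->B: in-degree(B)=2, level(B)>=1
  process A: level=1
    A->B: in-degree(B)=1, level(B)>=2
  process G: level=1
    G->B: in-degree(B)=0, level(B)=2, enqueue
  process B: level=2
    B->F: in-degree(F)=0, level(F)=3, enqueue
  process F: level=3
All levels: A:1, B:2, C:0, D:0, E:0, F:3, G:1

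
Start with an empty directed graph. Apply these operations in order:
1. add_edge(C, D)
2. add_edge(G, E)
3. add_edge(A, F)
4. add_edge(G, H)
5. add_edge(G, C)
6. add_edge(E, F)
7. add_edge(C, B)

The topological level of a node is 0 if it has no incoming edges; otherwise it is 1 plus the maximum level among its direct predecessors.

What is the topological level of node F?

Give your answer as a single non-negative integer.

Op 1: add_edge(C, D). Edges now: 1
Op 2: add_edge(G, E). Edges now: 2
Op 3: add_edge(A, F). Edges now: 3
Op 4: add_edge(G, H). Edges now: 4
Op 5: add_edge(G, C). Edges now: 5
Op 6: add_edge(E, F). Edges now: 6
Op 7: add_edge(C, B). Edges now: 7
Compute levels (Kahn BFS):
  sources (in-degree 0): A, G
  process A: level=0
    A->F: in-degree(F)=1, level(F)>=1
  process G: level=0
    G->C: in-degree(C)=0, level(C)=1, enqueue
    G->E: in-degree(E)=0, level(E)=1, enqueue
    G->H: in-degree(H)=0, level(H)=1, enqueue
  process C: level=1
    C->B: in-degree(B)=0, level(B)=2, enqueue
    C->D: in-degree(D)=0, level(D)=2, enqueue
  process E: level=1
    E->F: in-degree(F)=0, level(F)=2, enqueue
  process H: level=1
  process B: level=2
  process D: level=2
  process F: level=2
All levels: A:0, B:2, C:1, D:2, E:1, F:2, G:0, H:1
level(F) = 2

Answer: 2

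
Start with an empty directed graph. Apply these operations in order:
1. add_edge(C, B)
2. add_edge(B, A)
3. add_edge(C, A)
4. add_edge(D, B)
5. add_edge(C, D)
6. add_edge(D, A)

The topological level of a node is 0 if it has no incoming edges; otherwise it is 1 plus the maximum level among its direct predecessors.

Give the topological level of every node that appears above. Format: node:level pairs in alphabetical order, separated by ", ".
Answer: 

Op 1: add_edge(C, B). Edges now: 1
Op 2: add_edge(B, A). Edges now: 2
Op 3: add_edge(C, A). Edges now: 3
Op 4: add_edge(D, B). Edges now: 4
Op 5: add_edge(C, D). Edges now: 5
Op 6: add_edge(D, A). Edges now: 6
Compute levels (Kahn BFS):
  sources (in-degree 0): C
  process C: level=0
    C->A: in-degree(A)=2, level(A)>=1
    C->B: in-degree(B)=1, level(B)>=1
    C->D: in-degree(D)=0, level(D)=1, enqueue
  process D: level=1
    D->A: in-degree(A)=1, level(A)>=2
    D->B: in-degree(B)=0, level(B)=2, enqueue
  process B: level=2
    B->A: in-degree(A)=0, level(A)=3, enqueue
  process A: level=3
All levels: A:3, B:2, C:0, D:1

Answer: A:3, B:2, C:0, D:1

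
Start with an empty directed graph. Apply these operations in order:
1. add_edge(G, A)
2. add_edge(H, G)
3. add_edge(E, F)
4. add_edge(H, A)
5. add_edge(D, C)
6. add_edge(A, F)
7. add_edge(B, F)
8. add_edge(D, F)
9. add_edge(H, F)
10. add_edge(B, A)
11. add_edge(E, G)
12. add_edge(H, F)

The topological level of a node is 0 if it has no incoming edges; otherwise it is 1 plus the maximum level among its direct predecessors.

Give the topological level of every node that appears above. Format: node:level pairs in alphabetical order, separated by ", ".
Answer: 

Answer: A:2, B:0, C:1, D:0, E:0, F:3, G:1, H:0

Derivation:
Op 1: add_edge(G, A). Edges now: 1
Op 2: add_edge(H, G). Edges now: 2
Op 3: add_edge(E, F). Edges now: 3
Op 4: add_edge(H, A). Edges now: 4
Op 5: add_edge(D, C). Edges now: 5
Op 6: add_edge(A, F). Edges now: 6
Op 7: add_edge(B, F). Edges now: 7
Op 8: add_edge(D, F). Edges now: 8
Op 9: add_edge(H, F). Edges now: 9
Op 10: add_edge(B, A). Edges now: 10
Op 11: add_edge(E, G). Edges now: 11
Op 12: add_edge(H, F) (duplicate, no change). Edges now: 11
Compute levels (Kahn BFS):
  sources (in-degree 0): B, D, E, H
  process B: level=0
    B->A: in-degree(A)=2, level(A)>=1
    B->F: in-degree(F)=4, level(F)>=1
  process D: level=0
    D->C: in-degree(C)=0, level(C)=1, enqueue
    D->F: in-degree(F)=3, level(F)>=1
  process E: level=0
    E->F: in-degree(F)=2, level(F)>=1
    E->G: in-degree(G)=1, level(G)>=1
  process H: level=0
    H->A: in-degree(A)=1, level(A)>=1
    H->F: in-degree(F)=1, level(F)>=1
    H->G: in-degree(G)=0, level(G)=1, enqueue
  process C: level=1
  process G: level=1
    G->A: in-degree(A)=0, level(A)=2, enqueue
  process A: level=2
    A->F: in-degree(F)=0, level(F)=3, enqueue
  process F: level=3
All levels: A:2, B:0, C:1, D:0, E:0, F:3, G:1, H:0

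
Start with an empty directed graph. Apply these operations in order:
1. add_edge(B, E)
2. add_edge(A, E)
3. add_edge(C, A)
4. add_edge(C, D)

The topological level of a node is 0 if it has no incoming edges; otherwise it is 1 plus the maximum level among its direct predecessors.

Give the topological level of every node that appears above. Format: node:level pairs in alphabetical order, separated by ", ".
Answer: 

Answer: A:1, B:0, C:0, D:1, E:2

Derivation:
Op 1: add_edge(B, E). Edges now: 1
Op 2: add_edge(A, E). Edges now: 2
Op 3: add_edge(C, A). Edges now: 3
Op 4: add_edge(C, D). Edges now: 4
Compute levels (Kahn BFS):
  sources (in-degree 0): B, C
  process B: level=0
    B->E: in-degree(E)=1, level(E)>=1
  process C: level=0
    C->A: in-degree(A)=0, level(A)=1, enqueue
    C->D: in-degree(D)=0, level(D)=1, enqueue
  process A: level=1
    A->E: in-degree(E)=0, level(E)=2, enqueue
  process D: level=1
  process E: level=2
All levels: A:1, B:0, C:0, D:1, E:2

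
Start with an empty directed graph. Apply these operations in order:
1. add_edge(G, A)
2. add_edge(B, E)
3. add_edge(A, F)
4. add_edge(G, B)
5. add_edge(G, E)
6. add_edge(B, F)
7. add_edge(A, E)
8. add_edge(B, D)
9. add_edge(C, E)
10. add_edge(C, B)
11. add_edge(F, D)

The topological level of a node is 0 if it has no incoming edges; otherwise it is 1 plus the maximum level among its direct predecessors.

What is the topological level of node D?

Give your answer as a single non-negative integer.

Answer: 3

Derivation:
Op 1: add_edge(G, A). Edges now: 1
Op 2: add_edge(B, E). Edges now: 2
Op 3: add_edge(A, F). Edges now: 3
Op 4: add_edge(G, B). Edges now: 4
Op 5: add_edge(G, E). Edges now: 5
Op 6: add_edge(B, F). Edges now: 6
Op 7: add_edge(A, E). Edges now: 7
Op 8: add_edge(B, D). Edges now: 8
Op 9: add_edge(C, E). Edges now: 9
Op 10: add_edge(C, B). Edges now: 10
Op 11: add_edge(F, D). Edges now: 11
Compute levels (Kahn BFS):
  sources (in-degree 0): C, G
  process C: level=0
    C->B: in-degree(B)=1, level(B)>=1
    C->E: in-degree(E)=3, level(E)>=1
  process G: level=0
    G->A: in-degree(A)=0, level(A)=1, enqueue
    G->B: in-degree(B)=0, level(B)=1, enqueue
    G->E: in-degree(E)=2, level(E)>=1
  process A: level=1
    A->E: in-degree(E)=1, level(E)>=2
    A->F: in-degree(F)=1, level(F)>=2
  process B: level=1
    B->D: in-degree(D)=1, level(D)>=2
    B->E: in-degree(E)=0, level(E)=2, enqueue
    B->F: in-degree(F)=0, level(F)=2, enqueue
  process E: level=2
  process F: level=2
    F->D: in-degree(D)=0, level(D)=3, enqueue
  process D: level=3
All levels: A:1, B:1, C:0, D:3, E:2, F:2, G:0
level(D) = 3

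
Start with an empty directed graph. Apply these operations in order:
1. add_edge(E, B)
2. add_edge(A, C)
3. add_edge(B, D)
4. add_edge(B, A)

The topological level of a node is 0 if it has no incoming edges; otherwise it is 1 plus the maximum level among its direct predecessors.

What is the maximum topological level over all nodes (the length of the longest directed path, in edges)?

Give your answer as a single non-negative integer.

Answer: 3

Derivation:
Op 1: add_edge(E, B). Edges now: 1
Op 2: add_edge(A, C). Edges now: 2
Op 3: add_edge(B, D). Edges now: 3
Op 4: add_edge(B, A). Edges now: 4
Compute levels (Kahn BFS):
  sources (in-degree 0): E
  process E: level=0
    E->B: in-degree(B)=0, level(B)=1, enqueue
  process B: level=1
    B->A: in-degree(A)=0, level(A)=2, enqueue
    B->D: in-degree(D)=0, level(D)=2, enqueue
  process A: level=2
    A->C: in-degree(C)=0, level(C)=3, enqueue
  process D: level=2
  process C: level=3
All levels: A:2, B:1, C:3, D:2, E:0
max level = 3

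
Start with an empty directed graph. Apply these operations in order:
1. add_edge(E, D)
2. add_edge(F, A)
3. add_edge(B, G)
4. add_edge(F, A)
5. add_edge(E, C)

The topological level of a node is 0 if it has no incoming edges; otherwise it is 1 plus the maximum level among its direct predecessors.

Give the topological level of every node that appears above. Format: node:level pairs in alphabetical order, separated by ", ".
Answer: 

Op 1: add_edge(E, D). Edges now: 1
Op 2: add_edge(F, A). Edges now: 2
Op 3: add_edge(B, G). Edges now: 3
Op 4: add_edge(F, A) (duplicate, no change). Edges now: 3
Op 5: add_edge(E, C). Edges now: 4
Compute levels (Kahn BFS):
  sources (in-degree 0): B, E, F
  process B: level=0
    B->G: in-degree(G)=0, level(G)=1, enqueue
  process E: level=0
    E->C: in-degree(C)=0, level(C)=1, enqueue
    E->D: in-degree(D)=0, level(D)=1, enqueue
  process F: level=0
    F->A: in-degree(A)=0, level(A)=1, enqueue
  process G: level=1
  process C: level=1
  process D: level=1
  process A: level=1
All levels: A:1, B:0, C:1, D:1, E:0, F:0, G:1

Answer: A:1, B:0, C:1, D:1, E:0, F:0, G:1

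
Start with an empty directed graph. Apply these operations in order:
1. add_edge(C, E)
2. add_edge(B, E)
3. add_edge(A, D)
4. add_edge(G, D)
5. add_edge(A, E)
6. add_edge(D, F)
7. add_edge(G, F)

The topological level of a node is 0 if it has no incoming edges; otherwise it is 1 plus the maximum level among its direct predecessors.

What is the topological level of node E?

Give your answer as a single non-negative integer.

Op 1: add_edge(C, E). Edges now: 1
Op 2: add_edge(B, E). Edges now: 2
Op 3: add_edge(A, D). Edges now: 3
Op 4: add_edge(G, D). Edges now: 4
Op 5: add_edge(A, E). Edges now: 5
Op 6: add_edge(D, F). Edges now: 6
Op 7: add_edge(G, F). Edges now: 7
Compute levels (Kahn BFS):
  sources (in-degree 0): A, B, C, G
  process A: level=0
    A->D: in-degree(D)=1, level(D)>=1
    A->E: in-degree(E)=2, level(E)>=1
  process B: level=0
    B->E: in-degree(E)=1, level(E)>=1
  process C: level=0
    C->E: in-degree(E)=0, level(E)=1, enqueue
  process G: level=0
    G->D: in-degree(D)=0, level(D)=1, enqueue
    G->F: in-degree(F)=1, level(F)>=1
  process E: level=1
  process D: level=1
    D->F: in-degree(F)=0, level(F)=2, enqueue
  process F: level=2
All levels: A:0, B:0, C:0, D:1, E:1, F:2, G:0
level(E) = 1

Answer: 1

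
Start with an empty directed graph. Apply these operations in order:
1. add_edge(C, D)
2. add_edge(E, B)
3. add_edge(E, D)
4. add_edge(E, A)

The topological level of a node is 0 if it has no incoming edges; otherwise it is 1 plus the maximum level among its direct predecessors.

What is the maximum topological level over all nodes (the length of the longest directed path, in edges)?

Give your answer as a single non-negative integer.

Answer: 1

Derivation:
Op 1: add_edge(C, D). Edges now: 1
Op 2: add_edge(E, B). Edges now: 2
Op 3: add_edge(E, D). Edges now: 3
Op 4: add_edge(E, A). Edges now: 4
Compute levels (Kahn BFS):
  sources (in-degree 0): C, E
  process C: level=0
    C->D: in-degree(D)=1, level(D)>=1
  process E: level=0
    E->A: in-degree(A)=0, level(A)=1, enqueue
    E->B: in-degree(B)=0, level(B)=1, enqueue
    E->D: in-degree(D)=0, level(D)=1, enqueue
  process A: level=1
  process B: level=1
  process D: level=1
All levels: A:1, B:1, C:0, D:1, E:0
max level = 1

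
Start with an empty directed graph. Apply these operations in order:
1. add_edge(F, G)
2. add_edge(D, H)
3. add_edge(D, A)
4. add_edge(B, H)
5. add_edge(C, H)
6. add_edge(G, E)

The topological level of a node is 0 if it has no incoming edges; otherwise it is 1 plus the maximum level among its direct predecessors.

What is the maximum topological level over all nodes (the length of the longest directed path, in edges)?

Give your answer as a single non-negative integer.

Answer: 2

Derivation:
Op 1: add_edge(F, G). Edges now: 1
Op 2: add_edge(D, H). Edges now: 2
Op 3: add_edge(D, A). Edges now: 3
Op 4: add_edge(B, H). Edges now: 4
Op 5: add_edge(C, H). Edges now: 5
Op 6: add_edge(G, E). Edges now: 6
Compute levels (Kahn BFS):
  sources (in-degree 0): B, C, D, F
  process B: level=0
    B->H: in-degree(H)=2, level(H)>=1
  process C: level=0
    C->H: in-degree(H)=1, level(H)>=1
  process D: level=0
    D->A: in-degree(A)=0, level(A)=1, enqueue
    D->H: in-degree(H)=0, level(H)=1, enqueue
  process F: level=0
    F->G: in-degree(G)=0, level(G)=1, enqueue
  process A: level=1
  process H: level=1
  process G: level=1
    G->E: in-degree(E)=0, level(E)=2, enqueue
  process E: level=2
All levels: A:1, B:0, C:0, D:0, E:2, F:0, G:1, H:1
max level = 2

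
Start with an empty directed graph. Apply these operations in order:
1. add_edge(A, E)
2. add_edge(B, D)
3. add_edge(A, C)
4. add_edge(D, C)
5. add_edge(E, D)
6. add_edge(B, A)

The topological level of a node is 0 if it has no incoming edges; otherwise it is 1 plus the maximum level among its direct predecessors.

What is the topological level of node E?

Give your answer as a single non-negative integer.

Answer: 2

Derivation:
Op 1: add_edge(A, E). Edges now: 1
Op 2: add_edge(B, D). Edges now: 2
Op 3: add_edge(A, C). Edges now: 3
Op 4: add_edge(D, C). Edges now: 4
Op 5: add_edge(E, D). Edges now: 5
Op 6: add_edge(B, A). Edges now: 6
Compute levels (Kahn BFS):
  sources (in-degree 0): B
  process B: level=0
    B->A: in-degree(A)=0, level(A)=1, enqueue
    B->D: in-degree(D)=1, level(D)>=1
  process A: level=1
    A->C: in-degree(C)=1, level(C)>=2
    A->E: in-degree(E)=0, level(E)=2, enqueue
  process E: level=2
    E->D: in-degree(D)=0, level(D)=3, enqueue
  process D: level=3
    D->C: in-degree(C)=0, level(C)=4, enqueue
  process C: level=4
All levels: A:1, B:0, C:4, D:3, E:2
level(E) = 2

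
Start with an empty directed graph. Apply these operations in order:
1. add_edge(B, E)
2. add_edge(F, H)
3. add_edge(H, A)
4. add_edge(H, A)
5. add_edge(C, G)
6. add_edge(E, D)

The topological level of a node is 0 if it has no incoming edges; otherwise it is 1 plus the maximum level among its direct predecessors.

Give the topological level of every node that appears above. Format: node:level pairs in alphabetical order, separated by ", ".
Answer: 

Op 1: add_edge(B, E). Edges now: 1
Op 2: add_edge(F, H). Edges now: 2
Op 3: add_edge(H, A). Edges now: 3
Op 4: add_edge(H, A) (duplicate, no change). Edges now: 3
Op 5: add_edge(C, G). Edges now: 4
Op 6: add_edge(E, D). Edges now: 5
Compute levels (Kahn BFS):
  sources (in-degree 0): B, C, F
  process B: level=0
    B->E: in-degree(E)=0, level(E)=1, enqueue
  process C: level=0
    C->G: in-degree(G)=0, level(G)=1, enqueue
  process F: level=0
    F->H: in-degree(H)=0, level(H)=1, enqueue
  process E: level=1
    E->D: in-degree(D)=0, level(D)=2, enqueue
  process G: level=1
  process H: level=1
    H->A: in-degree(A)=0, level(A)=2, enqueue
  process D: level=2
  process A: level=2
All levels: A:2, B:0, C:0, D:2, E:1, F:0, G:1, H:1

Answer: A:2, B:0, C:0, D:2, E:1, F:0, G:1, H:1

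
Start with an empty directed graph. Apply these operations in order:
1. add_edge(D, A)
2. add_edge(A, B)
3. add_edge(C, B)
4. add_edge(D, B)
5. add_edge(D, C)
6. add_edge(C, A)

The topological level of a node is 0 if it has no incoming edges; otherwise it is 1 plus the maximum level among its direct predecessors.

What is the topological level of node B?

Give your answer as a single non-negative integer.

Answer: 3

Derivation:
Op 1: add_edge(D, A). Edges now: 1
Op 2: add_edge(A, B). Edges now: 2
Op 3: add_edge(C, B). Edges now: 3
Op 4: add_edge(D, B). Edges now: 4
Op 5: add_edge(D, C). Edges now: 5
Op 6: add_edge(C, A). Edges now: 6
Compute levels (Kahn BFS):
  sources (in-degree 0): D
  process D: level=0
    D->A: in-degree(A)=1, level(A)>=1
    D->B: in-degree(B)=2, level(B)>=1
    D->C: in-degree(C)=0, level(C)=1, enqueue
  process C: level=1
    C->A: in-degree(A)=0, level(A)=2, enqueue
    C->B: in-degree(B)=1, level(B)>=2
  process A: level=2
    A->B: in-degree(B)=0, level(B)=3, enqueue
  process B: level=3
All levels: A:2, B:3, C:1, D:0
level(B) = 3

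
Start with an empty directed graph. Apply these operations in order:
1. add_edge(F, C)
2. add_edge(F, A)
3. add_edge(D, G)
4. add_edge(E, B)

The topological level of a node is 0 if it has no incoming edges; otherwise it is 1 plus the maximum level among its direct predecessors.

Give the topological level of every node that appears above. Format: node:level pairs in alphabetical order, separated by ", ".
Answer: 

Answer: A:1, B:1, C:1, D:0, E:0, F:0, G:1

Derivation:
Op 1: add_edge(F, C). Edges now: 1
Op 2: add_edge(F, A). Edges now: 2
Op 3: add_edge(D, G). Edges now: 3
Op 4: add_edge(E, B). Edges now: 4
Compute levels (Kahn BFS):
  sources (in-degree 0): D, E, F
  process D: level=0
    D->G: in-degree(G)=0, level(G)=1, enqueue
  process E: level=0
    E->B: in-degree(B)=0, level(B)=1, enqueue
  process F: level=0
    F->A: in-degree(A)=0, level(A)=1, enqueue
    F->C: in-degree(C)=0, level(C)=1, enqueue
  process G: level=1
  process B: level=1
  process A: level=1
  process C: level=1
All levels: A:1, B:1, C:1, D:0, E:0, F:0, G:1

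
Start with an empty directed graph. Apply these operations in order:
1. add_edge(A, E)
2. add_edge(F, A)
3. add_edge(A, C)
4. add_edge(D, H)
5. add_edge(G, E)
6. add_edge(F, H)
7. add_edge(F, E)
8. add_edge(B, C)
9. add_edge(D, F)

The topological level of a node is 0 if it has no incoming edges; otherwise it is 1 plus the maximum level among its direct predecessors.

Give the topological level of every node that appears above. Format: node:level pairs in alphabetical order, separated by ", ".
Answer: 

Answer: A:2, B:0, C:3, D:0, E:3, F:1, G:0, H:2

Derivation:
Op 1: add_edge(A, E). Edges now: 1
Op 2: add_edge(F, A). Edges now: 2
Op 3: add_edge(A, C). Edges now: 3
Op 4: add_edge(D, H). Edges now: 4
Op 5: add_edge(G, E). Edges now: 5
Op 6: add_edge(F, H). Edges now: 6
Op 7: add_edge(F, E). Edges now: 7
Op 8: add_edge(B, C). Edges now: 8
Op 9: add_edge(D, F). Edges now: 9
Compute levels (Kahn BFS):
  sources (in-degree 0): B, D, G
  process B: level=0
    B->C: in-degree(C)=1, level(C)>=1
  process D: level=0
    D->F: in-degree(F)=0, level(F)=1, enqueue
    D->H: in-degree(H)=1, level(H)>=1
  process G: level=0
    G->E: in-degree(E)=2, level(E)>=1
  process F: level=1
    F->A: in-degree(A)=0, level(A)=2, enqueue
    F->E: in-degree(E)=1, level(E)>=2
    F->H: in-degree(H)=0, level(H)=2, enqueue
  process A: level=2
    A->C: in-degree(C)=0, level(C)=3, enqueue
    A->E: in-degree(E)=0, level(E)=3, enqueue
  process H: level=2
  process C: level=3
  process E: level=3
All levels: A:2, B:0, C:3, D:0, E:3, F:1, G:0, H:2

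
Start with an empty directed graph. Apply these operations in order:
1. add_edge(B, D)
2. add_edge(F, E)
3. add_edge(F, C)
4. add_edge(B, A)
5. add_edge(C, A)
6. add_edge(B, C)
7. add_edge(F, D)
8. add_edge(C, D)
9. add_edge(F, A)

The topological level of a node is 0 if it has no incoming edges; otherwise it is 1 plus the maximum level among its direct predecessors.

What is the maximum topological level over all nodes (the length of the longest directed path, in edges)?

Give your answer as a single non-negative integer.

Op 1: add_edge(B, D). Edges now: 1
Op 2: add_edge(F, E). Edges now: 2
Op 3: add_edge(F, C). Edges now: 3
Op 4: add_edge(B, A). Edges now: 4
Op 5: add_edge(C, A). Edges now: 5
Op 6: add_edge(B, C). Edges now: 6
Op 7: add_edge(F, D). Edges now: 7
Op 8: add_edge(C, D). Edges now: 8
Op 9: add_edge(F, A). Edges now: 9
Compute levels (Kahn BFS):
  sources (in-degree 0): B, F
  process B: level=0
    B->A: in-degree(A)=2, level(A)>=1
    B->C: in-degree(C)=1, level(C)>=1
    B->D: in-degree(D)=2, level(D)>=1
  process F: level=0
    F->A: in-degree(A)=1, level(A)>=1
    F->C: in-degree(C)=0, level(C)=1, enqueue
    F->D: in-degree(D)=1, level(D)>=1
    F->E: in-degree(E)=0, level(E)=1, enqueue
  process C: level=1
    C->A: in-degree(A)=0, level(A)=2, enqueue
    C->D: in-degree(D)=0, level(D)=2, enqueue
  process E: level=1
  process A: level=2
  process D: level=2
All levels: A:2, B:0, C:1, D:2, E:1, F:0
max level = 2

Answer: 2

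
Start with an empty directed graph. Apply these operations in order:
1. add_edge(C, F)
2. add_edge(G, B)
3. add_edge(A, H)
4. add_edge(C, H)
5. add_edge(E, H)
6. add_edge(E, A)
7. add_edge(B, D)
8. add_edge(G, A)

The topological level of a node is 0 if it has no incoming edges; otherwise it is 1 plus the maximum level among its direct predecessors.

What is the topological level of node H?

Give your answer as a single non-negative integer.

Op 1: add_edge(C, F). Edges now: 1
Op 2: add_edge(G, B). Edges now: 2
Op 3: add_edge(A, H). Edges now: 3
Op 4: add_edge(C, H). Edges now: 4
Op 5: add_edge(E, H). Edges now: 5
Op 6: add_edge(E, A). Edges now: 6
Op 7: add_edge(B, D). Edges now: 7
Op 8: add_edge(G, A). Edges now: 8
Compute levels (Kahn BFS):
  sources (in-degree 0): C, E, G
  process C: level=0
    C->F: in-degree(F)=0, level(F)=1, enqueue
    C->H: in-degree(H)=2, level(H)>=1
  process E: level=0
    E->A: in-degree(A)=1, level(A)>=1
    E->H: in-degree(H)=1, level(H)>=1
  process G: level=0
    G->A: in-degree(A)=0, level(A)=1, enqueue
    G->B: in-degree(B)=0, level(B)=1, enqueue
  process F: level=1
  process A: level=1
    A->H: in-degree(H)=0, level(H)=2, enqueue
  process B: level=1
    B->D: in-degree(D)=0, level(D)=2, enqueue
  process H: level=2
  process D: level=2
All levels: A:1, B:1, C:0, D:2, E:0, F:1, G:0, H:2
level(H) = 2

Answer: 2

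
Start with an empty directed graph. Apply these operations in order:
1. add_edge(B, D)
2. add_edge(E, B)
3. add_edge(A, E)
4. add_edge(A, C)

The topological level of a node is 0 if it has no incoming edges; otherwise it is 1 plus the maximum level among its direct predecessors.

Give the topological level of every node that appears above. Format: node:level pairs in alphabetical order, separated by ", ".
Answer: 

Answer: A:0, B:2, C:1, D:3, E:1

Derivation:
Op 1: add_edge(B, D). Edges now: 1
Op 2: add_edge(E, B). Edges now: 2
Op 3: add_edge(A, E). Edges now: 3
Op 4: add_edge(A, C). Edges now: 4
Compute levels (Kahn BFS):
  sources (in-degree 0): A
  process A: level=0
    A->C: in-degree(C)=0, level(C)=1, enqueue
    A->E: in-degree(E)=0, level(E)=1, enqueue
  process C: level=1
  process E: level=1
    E->B: in-degree(B)=0, level(B)=2, enqueue
  process B: level=2
    B->D: in-degree(D)=0, level(D)=3, enqueue
  process D: level=3
All levels: A:0, B:2, C:1, D:3, E:1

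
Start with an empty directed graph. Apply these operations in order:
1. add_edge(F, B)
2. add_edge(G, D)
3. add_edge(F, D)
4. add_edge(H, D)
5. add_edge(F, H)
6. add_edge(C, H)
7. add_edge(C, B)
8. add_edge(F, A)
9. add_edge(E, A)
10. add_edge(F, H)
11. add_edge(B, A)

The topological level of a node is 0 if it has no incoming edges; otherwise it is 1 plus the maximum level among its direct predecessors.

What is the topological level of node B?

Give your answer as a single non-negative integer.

Op 1: add_edge(F, B). Edges now: 1
Op 2: add_edge(G, D). Edges now: 2
Op 3: add_edge(F, D). Edges now: 3
Op 4: add_edge(H, D). Edges now: 4
Op 5: add_edge(F, H). Edges now: 5
Op 6: add_edge(C, H). Edges now: 6
Op 7: add_edge(C, B). Edges now: 7
Op 8: add_edge(F, A). Edges now: 8
Op 9: add_edge(E, A). Edges now: 9
Op 10: add_edge(F, H) (duplicate, no change). Edges now: 9
Op 11: add_edge(B, A). Edges now: 10
Compute levels (Kahn BFS):
  sources (in-degree 0): C, E, F, G
  process C: level=0
    C->B: in-degree(B)=1, level(B)>=1
    C->H: in-degree(H)=1, level(H)>=1
  process E: level=0
    E->A: in-degree(A)=2, level(A)>=1
  process F: level=0
    F->A: in-degree(A)=1, level(A)>=1
    F->B: in-degree(B)=0, level(B)=1, enqueue
    F->D: in-degree(D)=2, level(D)>=1
    F->H: in-degree(H)=0, level(H)=1, enqueue
  process G: level=0
    G->D: in-degree(D)=1, level(D)>=1
  process B: level=1
    B->A: in-degree(A)=0, level(A)=2, enqueue
  process H: level=1
    H->D: in-degree(D)=0, level(D)=2, enqueue
  process A: level=2
  process D: level=2
All levels: A:2, B:1, C:0, D:2, E:0, F:0, G:0, H:1
level(B) = 1

Answer: 1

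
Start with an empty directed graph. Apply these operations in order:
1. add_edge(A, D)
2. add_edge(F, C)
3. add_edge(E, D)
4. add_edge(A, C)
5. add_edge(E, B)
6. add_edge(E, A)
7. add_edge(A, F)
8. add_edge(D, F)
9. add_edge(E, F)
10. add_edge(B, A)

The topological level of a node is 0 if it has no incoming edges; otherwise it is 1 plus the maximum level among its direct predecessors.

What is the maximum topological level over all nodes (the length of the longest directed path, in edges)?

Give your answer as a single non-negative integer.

Op 1: add_edge(A, D). Edges now: 1
Op 2: add_edge(F, C). Edges now: 2
Op 3: add_edge(E, D). Edges now: 3
Op 4: add_edge(A, C). Edges now: 4
Op 5: add_edge(E, B). Edges now: 5
Op 6: add_edge(E, A). Edges now: 6
Op 7: add_edge(A, F). Edges now: 7
Op 8: add_edge(D, F). Edges now: 8
Op 9: add_edge(E, F). Edges now: 9
Op 10: add_edge(B, A). Edges now: 10
Compute levels (Kahn BFS):
  sources (in-degree 0): E
  process E: level=0
    E->A: in-degree(A)=1, level(A)>=1
    E->B: in-degree(B)=0, level(B)=1, enqueue
    E->D: in-degree(D)=1, level(D)>=1
    E->F: in-degree(F)=2, level(F)>=1
  process B: level=1
    B->A: in-degree(A)=0, level(A)=2, enqueue
  process A: level=2
    A->C: in-degree(C)=1, level(C)>=3
    A->D: in-degree(D)=0, level(D)=3, enqueue
    A->F: in-degree(F)=1, level(F)>=3
  process D: level=3
    D->F: in-degree(F)=0, level(F)=4, enqueue
  process F: level=4
    F->C: in-degree(C)=0, level(C)=5, enqueue
  process C: level=5
All levels: A:2, B:1, C:5, D:3, E:0, F:4
max level = 5

Answer: 5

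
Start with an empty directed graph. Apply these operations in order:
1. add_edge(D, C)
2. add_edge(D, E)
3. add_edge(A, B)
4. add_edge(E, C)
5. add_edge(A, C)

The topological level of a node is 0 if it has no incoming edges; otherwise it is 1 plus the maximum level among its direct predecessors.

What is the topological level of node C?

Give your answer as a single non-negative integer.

Answer: 2

Derivation:
Op 1: add_edge(D, C). Edges now: 1
Op 2: add_edge(D, E). Edges now: 2
Op 3: add_edge(A, B). Edges now: 3
Op 4: add_edge(E, C). Edges now: 4
Op 5: add_edge(A, C). Edges now: 5
Compute levels (Kahn BFS):
  sources (in-degree 0): A, D
  process A: level=0
    A->B: in-degree(B)=0, level(B)=1, enqueue
    A->C: in-degree(C)=2, level(C)>=1
  process D: level=0
    D->C: in-degree(C)=1, level(C)>=1
    D->E: in-degree(E)=0, level(E)=1, enqueue
  process B: level=1
  process E: level=1
    E->C: in-degree(C)=0, level(C)=2, enqueue
  process C: level=2
All levels: A:0, B:1, C:2, D:0, E:1
level(C) = 2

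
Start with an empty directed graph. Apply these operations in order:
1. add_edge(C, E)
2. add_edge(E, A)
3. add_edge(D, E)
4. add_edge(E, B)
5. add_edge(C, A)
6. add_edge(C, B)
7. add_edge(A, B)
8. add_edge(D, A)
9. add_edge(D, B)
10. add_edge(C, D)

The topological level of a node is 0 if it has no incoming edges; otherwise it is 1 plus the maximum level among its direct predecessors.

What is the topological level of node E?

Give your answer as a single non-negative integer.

Answer: 2

Derivation:
Op 1: add_edge(C, E). Edges now: 1
Op 2: add_edge(E, A). Edges now: 2
Op 3: add_edge(D, E). Edges now: 3
Op 4: add_edge(E, B). Edges now: 4
Op 5: add_edge(C, A). Edges now: 5
Op 6: add_edge(C, B). Edges now: 6
Op 7: add_edge(A, B). Edges now: 7
Op 8: add_edge(D, A). Edges now: 8
Op 9: add_edge(D, B). Edges now: 9
Op 10: add_edge(C, D). Edges now: 10
Compute levels (Kahn BFS):
  sources (in-degree 0): C
  process C: level=0
    C->A: in-degree(A)=2, level(A)>=1
    C->B: in-degree(B)=3, level(B)>=1
    C->D: in-degree(D)=0, level(D)=1, enqueue
    C->E: in-degree(E)=1, level(E)>=1
  process D: level=1
    D->A: in-degree(A)=1, level(A)>=2
    D->B: in-degree(B)=2, level(B)>=2
    D->E: in-degree(E)=0, level(E)=2, enqueue
  process E: level=2
    E->A: in-degree(A)=0, level(A)=3, enqueue
    E->B: in-degree(B)=1, level(B)>=3
  process A: level=3
    A->B: in-degree(B)=0, level(B)=4, enqueue
  process B: level=4
All levels: A:3, B:4, C:0, D:1, E:2
level(E) = 2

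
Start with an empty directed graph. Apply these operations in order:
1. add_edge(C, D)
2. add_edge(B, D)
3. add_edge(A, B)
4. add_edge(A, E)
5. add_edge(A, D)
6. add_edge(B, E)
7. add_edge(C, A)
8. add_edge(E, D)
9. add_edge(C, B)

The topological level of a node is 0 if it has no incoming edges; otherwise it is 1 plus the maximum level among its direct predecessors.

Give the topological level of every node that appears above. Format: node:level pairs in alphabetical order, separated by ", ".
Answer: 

Op 1: add_edge(C, D). Edges now: 1
Op 2: add_edge(B, D). Edges now: 2
Op 3: add_edge(A, B). Edges now: 3
Op 4: add_edge(A, E). Edges now: 4
Op 5: add_edge(A, D). Edges now: 5
Op 6: add_edge(B, E). Edges now: 6
Op 7: add_edge(C, A). Edges now: 7
Op 8: add_edge(E, D). Edges now: 8
Op 9: add_edge(C, B). Edges now: 9
Compute levels (Kahn BFS):
  sources (in-degree 0): C
  process C: level=0
    C->A: in-degree(A)=0, level(A)=1, enqueue
    C->B: in-degree(B)=1, level(B)>=1
    C->D: in-degree(D)=3, level(D)>=1
  process A: level=1
    A->B: in-degree(B)=0, level(B)=2, enqueue
    A->D: in-degree(D)=2, level(D)>=2
    A->E: in-degree(E)=1, level(E)>=2
  process B: level=2
    B->D: in-degree(D)=1, level(D)>=3
    B->E: in-degree(E)=0, level(E)=3, enqueue
  process E: level=3
    E->D: in-degree(D)=0, level(D)=4, enqueue
  process D: level=4
All levels: A:1, B:2, C:0, D:4, E:3

Answer: A:1, B:2, C:0, D:4, E:3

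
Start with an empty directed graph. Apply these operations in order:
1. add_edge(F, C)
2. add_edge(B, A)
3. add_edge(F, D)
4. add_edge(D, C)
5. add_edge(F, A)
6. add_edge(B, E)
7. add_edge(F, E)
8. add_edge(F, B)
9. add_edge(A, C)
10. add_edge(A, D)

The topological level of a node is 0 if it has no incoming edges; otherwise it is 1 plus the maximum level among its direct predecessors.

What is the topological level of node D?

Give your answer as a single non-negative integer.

Answer: 3

Derivation:
Op 1: add_edge(F, C). Edges now: 1
Op 2: add_edge(B, A). Edges now: 2
Op 3: add_edge(F, D). Edges now: 3
Op 4: add_edge(D, C). Edges now: 4
Op 5: add_edge(F, A). Edges now: 5
Op 6: add_edge(B, E). Edges now: 6
Op 7: add_edge(F, E). Edges now: 7
Op 8: add_edge(F, B). Edges now: 8
Op 9: add_edge(A, C). Edges now: 9
Op 10: add_edge(A, D). Edges now: 10
Compute levels (Kahn BFS):
  sources (in-degree 0): F
  process F: level=0
    F->A: in-degree(A)=1, level(A)>=1
    F->B: in-degree(B)=0, level(B)=1, enqueue
    F->C: in-degree(C)=2, level(C)>=1
    F->D: in-degree(D)=1, level(D)>=1
    F->E: in-degree(E)=1, level(E)>=1
  process B: level=1
    B->A: in-degree(A)=0, level(A)=2, enqueue
    B->E: in-degree(E)=0, level(E)=2, enqueue
  process A: level=2
    A->C: in-degree(C)=1, level(C)>=3
    A->D: in-degree(D)=0, level(D)=3, enqueue
  process E: level=2
  process D: level=3
    D->C: in-degree(C)=0, level(C)=4, enqueue
  process C: level=4
All levels: A:2, B:1, C:4, D:3, E:2, F:0
level(D) = 3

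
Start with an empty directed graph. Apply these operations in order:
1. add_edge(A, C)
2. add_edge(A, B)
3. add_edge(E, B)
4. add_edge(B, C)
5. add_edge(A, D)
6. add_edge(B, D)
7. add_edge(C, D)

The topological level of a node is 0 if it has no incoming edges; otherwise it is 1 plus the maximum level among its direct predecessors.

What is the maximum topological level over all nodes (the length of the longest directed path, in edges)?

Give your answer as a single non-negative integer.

Answer: 3

Derivation:
Op 1: add_edge(A, C). Edges now: 1
Op 2: add_edge(A, B). Edges now: 2
Op 3: add_edge(E, B). Edges now: 3
Op 4: add_edge(B, C). Edges now: 4
Op 5: add_edge(A, D). Edges now: 5
Op 6: add_edge(B, D). Edges now: 6
Op 7: add_edge(C, D). Edges now: 7
Compute levels (Kahn BFS):
  sources (in-degree 0): A, E
  process A: level=0
    A->B: in-degree(B)=1, level(B)>=1
    A->C: in-degree(C)=1, level(C)>=1
    A->D: in-degree(D)=2, level(D)>=1
  process E: level=0
    E->B: in-degree(B)=0, level(B)=1, enqueue
  process B: level=1
    B->C: in-degree(C)=0, level(C)=2, enqueue
    B->D: in-degree(D)=1, level(D)>=2
  process C: level=2
    C->D: in-degree(D)=0, level(D)=3, enqueue
  process D: level=3
All levels: A:0, B:1, C:2, D:3, E:0
max level = 3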